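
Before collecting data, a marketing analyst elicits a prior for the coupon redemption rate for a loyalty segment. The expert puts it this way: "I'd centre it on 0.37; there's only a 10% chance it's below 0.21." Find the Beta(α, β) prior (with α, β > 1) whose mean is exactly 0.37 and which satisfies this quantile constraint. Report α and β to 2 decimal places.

α ≈ 5.07, β ≈ 8.63

With mean 0.37 fixed, write α = 0.37s, β = 0.63s where s = α+β.
Need P(θ < 0.21) = 0.1 under Beta(0.37s, 0.63s). Normal approximation: (q−m)/√(m(1−m)/s) ≈ z_{0.1} = -1.28, so s ≈ 0.37·0.63·(-1.28)²/(0.21−0.37)² = 15.0.
At s = 15.0: P(θ<0.21) ≈ 0.089. Adjusting to match 0.1 gives s ≈ 13.70.
So α = 0.37·13.70 ≈ 5.07, β = 0.63·13.70 ≈ 8.63.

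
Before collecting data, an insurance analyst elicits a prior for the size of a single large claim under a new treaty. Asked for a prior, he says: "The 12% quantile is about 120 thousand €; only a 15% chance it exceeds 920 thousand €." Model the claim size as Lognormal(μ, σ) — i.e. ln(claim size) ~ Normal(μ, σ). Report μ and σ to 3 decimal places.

If T ~ Lognormal(μ,σ) then ln T ~ Normal(μ,σ), so the p-quantile of ln T is μ + z_p·σ.
ln(120) = 4.787 and ln(920) = 6.824; z_{0.12} = -1.175, z_{0.85} = 1.036.
σ = (6.824 − 4.787)/(1.036 − (-1.175)) = 0.921.
μ = 4.787 − (-1.175)·0.921 = 5.870.

μ ≈ 5.870, σ ≈ 0.921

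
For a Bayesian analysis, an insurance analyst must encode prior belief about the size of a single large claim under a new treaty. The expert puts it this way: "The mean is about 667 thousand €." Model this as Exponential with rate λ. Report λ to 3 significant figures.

λ ≈ 0.0015

Exponential mean = 1/λ, so λ = 1/667.0 = 0.0015.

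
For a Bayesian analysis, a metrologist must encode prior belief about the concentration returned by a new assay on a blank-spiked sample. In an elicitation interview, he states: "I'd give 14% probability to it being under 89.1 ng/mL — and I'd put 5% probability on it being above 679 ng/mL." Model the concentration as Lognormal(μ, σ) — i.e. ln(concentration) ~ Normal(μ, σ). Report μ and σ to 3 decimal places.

If T ~ Lognormal(μ,σ) then ln T ~ Normal(μ,σ), so the p-quantile of ln T is μ + z_p·σ.
ln(89.1) = 4.49 and ln(679) = 6.521; z_{0.14} = -1.08, z_{0.95} = 1.645.
σ = (6.521 − 4.49)/(1.645 − (-1.08)) = 0.745.
μ = 4.49 − (-1.08)·0.745 = 5.295.

μ ≈ 5.295, σ ≈ 0.745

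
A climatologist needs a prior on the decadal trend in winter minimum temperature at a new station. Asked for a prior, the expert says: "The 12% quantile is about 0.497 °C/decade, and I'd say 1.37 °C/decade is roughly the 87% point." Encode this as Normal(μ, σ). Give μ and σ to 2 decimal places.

μ = 0.94, σ = 0.38

The p-quantile of Normal(μ,σ) is μ + z_p·σ, with z_{0.12} = -1.175 and z_{0.87} = 1.126.
Eliminate σ: μ = (z₂·x₁ − z₁·x₂)/(z₂ − z₁) = (1.126·0.497 − (-1.175)·1.37)/2.301 = 0.94.
Then σ = (x₂ − x₁)/(z₂ − z₁) = (1.37 − 0.497)/2.301 = 0.38.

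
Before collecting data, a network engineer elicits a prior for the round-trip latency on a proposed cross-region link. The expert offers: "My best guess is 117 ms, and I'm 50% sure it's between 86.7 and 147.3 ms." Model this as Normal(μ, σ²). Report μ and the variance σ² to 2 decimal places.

A symmetric 50% interval runs μ ± z·σ with z = 0.6745.
Half-width = 30.3, so σ = 30.3/0.6745 = 44.923 and σ² = 2018.06.
μ is the stated best guess, 117.00.

μ = 117.00, σ² = 2018.06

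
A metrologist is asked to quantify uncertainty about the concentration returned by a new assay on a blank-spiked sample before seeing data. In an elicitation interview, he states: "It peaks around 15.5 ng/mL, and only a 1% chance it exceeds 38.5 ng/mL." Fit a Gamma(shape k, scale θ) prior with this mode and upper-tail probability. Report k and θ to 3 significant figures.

k ≈ 6.68, θ ≈ 2.73

Gamma(k,θ) with k>1 has mode (k−1)θ, so θ = 15.5/(k−1).
Need P(X < 38.5) = 0.99 with θ tied to k this way. Start at k = 2, θ = 15.5: P(X<38.5) ≈ 0.709.
Too low — raise k to concentrate. Iterating converges to k ≈ 6.68.
Then θ = 15.5/(6.68−1) ≈ 2.73.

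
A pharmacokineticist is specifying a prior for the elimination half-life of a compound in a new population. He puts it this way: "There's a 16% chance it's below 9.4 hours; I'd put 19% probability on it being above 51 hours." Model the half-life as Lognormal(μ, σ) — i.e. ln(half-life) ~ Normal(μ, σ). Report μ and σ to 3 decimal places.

If T ~ Lognormal(μ,σ) then ln T ~ Normal(μ,σ), so the p-quantile of ln T is μ + z_p·σ.
ln(9.4) = 2.241 and ln(51) = 3.932; z_{0.16} = -0.9945, z_{0.81} = 0.8779.
σ = (3.932 − 2.241)/(0.8779 − (-0.9945)) = 0.903.
μ = 2.241 − (-0.9945)·0.903 = 3.139.

μ ≈ 3.139, σ ≈ 0.903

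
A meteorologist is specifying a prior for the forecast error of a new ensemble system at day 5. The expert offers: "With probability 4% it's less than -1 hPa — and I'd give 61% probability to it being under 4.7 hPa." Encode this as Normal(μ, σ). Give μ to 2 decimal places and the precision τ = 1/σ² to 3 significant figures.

μ = 3.92, τ = 0.127

For Normal(μ,σ), the p-quantile is μ + z_p·σ. Here z_{0.04} = -1.751, z_{0.61} = 0.2793.
So -1 = μ − 1.751σ and 4.7 = μ + 0.2793σ.
Subtracting: σ = (4.7 − -1)/(0.2793 − (-1.751)) = 2.81.
Then μ = -1 − (-1.751)·2.81 = 3.92.
Precision τ = 1/σ² = 1/2.808² = 0.127.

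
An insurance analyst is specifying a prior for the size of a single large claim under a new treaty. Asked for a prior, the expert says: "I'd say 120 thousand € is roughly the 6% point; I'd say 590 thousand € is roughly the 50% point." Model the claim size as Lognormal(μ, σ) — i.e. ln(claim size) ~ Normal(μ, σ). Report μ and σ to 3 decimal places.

If T ~ Lognormal(μ,σ) then ln T ~ Normal(μ,σ), so the p-quantile of ln T is μ + z_p·σ.
ln(120) = 4.787 and ln(590) = 6.38; z_{0.06} = -1.555, z_{0.5} = 0.
σ = (6.38 − 4.787)/(0 − (-1.555)) = 1.024.
μ = 4.787 − (-1.555)·1.024 = 6.380.

μ ≈ 6.380, σ ≈ 1.024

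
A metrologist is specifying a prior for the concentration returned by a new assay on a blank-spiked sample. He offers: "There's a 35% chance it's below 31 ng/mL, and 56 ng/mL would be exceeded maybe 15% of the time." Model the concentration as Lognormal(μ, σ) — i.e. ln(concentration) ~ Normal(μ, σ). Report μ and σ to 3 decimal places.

μ ≈ 3.594, σ ≈ 0.416

If T ~ Lognormal(μ,σ) then ln T ~ Normal(μ,σ), so the p-quantile of ln T is μ + z_p·σ.
ln(31) = 3.434 and ln(56) = 4.025; z_{0.35} = -0.3853, z_{0.85} = 1.036.
σ = (4.025 − 3.434)/(1.036 − (-0.3853)) = 0.416.
μ = 3.434 − (-0.3853)·0.416 = 3.594.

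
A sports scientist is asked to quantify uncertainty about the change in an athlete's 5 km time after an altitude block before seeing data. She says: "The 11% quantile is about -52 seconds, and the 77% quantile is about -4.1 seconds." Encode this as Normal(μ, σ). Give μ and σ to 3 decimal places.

μ = -22.107, σ = 24.372

The p-quantile of Normal(μ,σ) is μ + z_p·σ, with z_{0.11} = -1.227 and z_{0.77} = 0.7388.
Eliminate σ: μ = (z₂·x₁ − z₁·x₂)/(z₂ − z₁) = (0.7388·-52 − (-1.227)·-4.1)/1.965 = -22.107.
Then σ = (x₂ − x₁)/(z₂ − z₁) = (-4.1 − -52)/1.965 = 24.372.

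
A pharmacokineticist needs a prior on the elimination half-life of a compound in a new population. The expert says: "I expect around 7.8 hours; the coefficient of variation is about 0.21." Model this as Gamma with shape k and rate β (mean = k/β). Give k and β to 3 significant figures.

k ≈ 22.7, β ≈ 2.91

For Gamma(k, rate β): mean = k/β, variance = k/β², so CV = 1/√k.
CV = 0.21, hence k = 1/CV² = 22.7.
Then β = k/mean = 22.7/7.8 = 2.91.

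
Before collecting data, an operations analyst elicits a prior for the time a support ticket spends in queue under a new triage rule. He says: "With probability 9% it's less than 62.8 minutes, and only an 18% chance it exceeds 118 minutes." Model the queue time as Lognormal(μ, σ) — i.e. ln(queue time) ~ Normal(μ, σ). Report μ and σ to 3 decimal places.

μ ≈ 4.515, σ ≈ 0.280

If T ~ Lognormal(μ,σ) then ln T ~ Normal(μ,σ), so the p-quantile of ln T is μ + z_p·σ.
ln(62.8) = 4.14 and ln(118) = 4.771; z_{0.09} = -1.341, z_{0.82} = 0.9154.
σ = (4.771 − 4.14)/(0.9154 − (-1.341)) = 0.280.
μ = 4.14 − (-1.341)·0.280 = 4.515.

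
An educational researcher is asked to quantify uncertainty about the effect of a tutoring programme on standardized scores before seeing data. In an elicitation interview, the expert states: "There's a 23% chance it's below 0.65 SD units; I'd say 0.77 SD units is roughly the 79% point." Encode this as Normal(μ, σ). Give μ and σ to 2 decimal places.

μ = 0.71, σ = 0.08

For Normal(μ,σ), the p-quantile is μ + z_p·σ. Here z_{0.23} = -0.7388, z_{0.79} = 0.8064.
So 0.65 = μ − 0.7388σ and 0.77 = μ + 0.8064σ.
Subtracting: σ = (0.77 − 0.65)/(0.8064 − (-0.7388)) = 0.08.
Then μ = 0.65 − (-0.7388)·0.08 = 0.71.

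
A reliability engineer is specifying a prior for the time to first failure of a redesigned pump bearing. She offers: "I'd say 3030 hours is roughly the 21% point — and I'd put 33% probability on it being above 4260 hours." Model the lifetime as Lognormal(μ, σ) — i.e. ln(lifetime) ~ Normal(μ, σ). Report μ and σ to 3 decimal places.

If T ~ Lognormal(μ,σ) then ln T ~ Normal(μ,σ), so the p-quantile of ln T is μ + z_p·σ.
ln(3030) = 8.016 and ln(4260) = 8.357; z_{0.21} = -0.8064, z_{0.67} = 0.4399.
σ = (8.357 − 8.016)/(0.4399 − (-0.8064)) = 0.273.
μ = 8.016 − (-0.8064)·0.273 = 8.237.

μ ≈ 8.237, σ ≈ 0.273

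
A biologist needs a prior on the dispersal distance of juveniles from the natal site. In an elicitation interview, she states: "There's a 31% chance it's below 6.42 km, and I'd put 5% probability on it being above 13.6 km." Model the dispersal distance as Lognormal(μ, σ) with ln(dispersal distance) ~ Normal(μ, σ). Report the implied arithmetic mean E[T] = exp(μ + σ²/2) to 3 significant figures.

If T ~ Lognormal(μ,σ) then ln T ~ Normal(μ,σ), so the p-quantile of ln T is μ + z_p·σ.
ln(6.42) = 1.859 and ln(13.6) = 2.61; z_{0.31} = -0.4959, z_{0.95} = 1.645.
σ = (2.61 − 1.859)/(1.645 − (-0.4959)) = 0.351.
μ = 1.859 − (-0.4959)·0.351 = 2.033.
E[T] = exp(μ + σ²/2) = exp(2.033 + 0.0615) = 8.12 km.

E[T] ≈ 8.12 km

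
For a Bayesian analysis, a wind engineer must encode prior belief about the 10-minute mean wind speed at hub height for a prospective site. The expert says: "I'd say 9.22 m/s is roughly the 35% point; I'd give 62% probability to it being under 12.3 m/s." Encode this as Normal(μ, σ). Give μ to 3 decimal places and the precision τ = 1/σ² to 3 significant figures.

μ = 10.938, τ = 0.0503

For Normal(μ,σ), the p-quantile is μ + z_p·σ. Here z_{0.35} = -0.3853, z_{0.62} = 0.3055.
So 9.22 = μ − 0.3853σ and 12.3 = μ + 0.3055σ.
Subtracting: σ = (12.3 − 9.22)/(0.3055 − (-0.3853)) = 4.459.
Then μ = 9.22 − (-0.3853)·4.459 = 10.938.
Precision τ = 1/σ² = 1/4.459² = 0.0503.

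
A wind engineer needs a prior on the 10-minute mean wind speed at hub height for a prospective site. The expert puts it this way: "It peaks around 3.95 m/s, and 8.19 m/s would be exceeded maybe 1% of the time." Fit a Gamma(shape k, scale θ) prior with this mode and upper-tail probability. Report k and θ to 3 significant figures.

Gamma(k,θ) with k>1 has mode (k−1)θ, so θ = 3.95/(k−1).
Need P(X < 8.19) = 0.99 with θ tied to k this way. Start at k = 2, θ = 3.95: P(X<8.19) ≈ 0.614.
Too low — raise k to concentrate. Iterating converges to k ≈ 10.2.
Then θ = 3.95/(10.2−1) ≈ 0.431.

k ≈ 10.2, θ ≈ 0.431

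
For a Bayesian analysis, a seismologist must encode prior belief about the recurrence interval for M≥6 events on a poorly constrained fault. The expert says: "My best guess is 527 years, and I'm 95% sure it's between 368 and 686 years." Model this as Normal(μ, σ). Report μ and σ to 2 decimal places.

μ = 527.00, σ = 81.12

A symmetric 95% interval runs μ ± z·σ with z = 1.96.
Half-width = 159, so σ = 159/1.96 = 81.12.
μ is the stated best guess, 527.00.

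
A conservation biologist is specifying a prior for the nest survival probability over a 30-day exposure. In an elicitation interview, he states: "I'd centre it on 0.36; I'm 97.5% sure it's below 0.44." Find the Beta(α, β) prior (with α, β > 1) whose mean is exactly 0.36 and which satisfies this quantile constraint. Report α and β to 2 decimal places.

α ≈ 51.63, β ≈ 91.79

With mean 0.36 fixed, write α = 0.36s, β = 0.64s where s = α+β.
Need P(θ < 0.44) = 0.975 under Beta(0.36s, 0.64s). Normal approximation: (q−m)/√(m(1−m)/s) ≈ z_{0.975} = 1.96, so s ≈ 0.36·0.64·(1.96)²/(0.44−0.36)² = 138.3.
At s = 138.3: P(θ<0.44) ≈ 0.973. Adjusting to match 0.975 gives s ≈ 143.42.
So α = 0.36·143.42 ≈ 51.63, β = 0.64·143.42 ≈ 91.79.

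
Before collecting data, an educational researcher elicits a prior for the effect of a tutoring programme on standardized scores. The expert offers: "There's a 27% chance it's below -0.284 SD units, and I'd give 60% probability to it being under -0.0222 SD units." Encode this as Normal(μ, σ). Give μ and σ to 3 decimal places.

μ = -0.099, σ = 0.302

The p-quantile of Normal(μ,σ) is μ + z_p·σ, with z_{0.27} = -0.6128 and z_{0.6} = 0.2533.
Eliminate σ: μ = (z₂·x₁ − z₁·x₂)/(z₂ − z₁) = (0.2533·-0.284 − (-0.6128)·-0.0222)/0.8662 = -0.099.
Then σ = (x₂ − x₁)/(z₂ − z₁) = (-0.0222 − -0.284)/0.8662 = 0.302.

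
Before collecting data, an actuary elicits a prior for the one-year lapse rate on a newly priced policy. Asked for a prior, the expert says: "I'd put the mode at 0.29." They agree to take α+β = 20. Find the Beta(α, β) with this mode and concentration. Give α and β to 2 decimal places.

α = 6.22, β = 13.78

For α,β > 1 the Beta mode is (α−1)/(α+β−2). With α+β = 20, the mode is (α−1)/18.
Set (α−1)/18 = 0.29 → α = 1 + 0.29·18 = 6.22.
β = 20 − α = 13.78.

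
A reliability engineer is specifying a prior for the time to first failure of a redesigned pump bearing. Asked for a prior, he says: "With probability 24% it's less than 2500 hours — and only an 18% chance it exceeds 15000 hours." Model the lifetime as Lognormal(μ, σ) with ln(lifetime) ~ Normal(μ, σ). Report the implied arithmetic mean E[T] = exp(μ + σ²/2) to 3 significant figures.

If T ~ Lognormal(μ,σ) then ln T ~ Normal(μ,σ), so the p-quantile of ln T is μ + z_p·σ.
ln(2500) = 7.824 and ln(15000) = 9.616; z_{0.24} = -0.7063, z_{0.82} = 0.9154.
σ = (9.616 − 7.824)/(0.9154 − (-0.7063)) = 1.105.
μ = 7.824 − (-0.7063)·1.105 = 8.604.
E[T] = exp(μ + σ²/2) = exp(8.604 + 0.6104) = 10000 hours.

E[T] ≈ 10000 hours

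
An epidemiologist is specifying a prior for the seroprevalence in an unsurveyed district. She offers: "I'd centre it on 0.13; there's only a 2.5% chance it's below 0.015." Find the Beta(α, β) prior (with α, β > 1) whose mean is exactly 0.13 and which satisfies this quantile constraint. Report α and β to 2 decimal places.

With mean 0.13 fixed, write α = 0.13s, β = 0.87s where s = α+β.
Need P(θ < 0.015) = 0.025 under Beta(0.13s, 0.87s). Normal approximation: (q−m)/√(m(1−m)/s) ≈ z_{0.025} = -1.96, so s ≈ 0.13·0.87·(-1.96)²/(0.015−0.13)² = 32.9.
At s = 32.9: P(θ<0.015) ≈ 0.001. Adjusting to match 0.025 gives s ≈ 14.06.
So α = 0.13·14.06 ≈ 1.83, β = 0.87·14.06 ≈ 12.23.

α ≈ 1.83, β ≈ 12.23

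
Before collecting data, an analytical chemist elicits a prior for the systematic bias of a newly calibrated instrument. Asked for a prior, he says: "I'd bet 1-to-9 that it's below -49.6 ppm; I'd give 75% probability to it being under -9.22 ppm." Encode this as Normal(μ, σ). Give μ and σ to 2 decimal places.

μ = -23.14, σ = 20.64

The p-quantile of Normal(μ,σ) is μ + z_p·σ, with z_{0.1} = -1.282 and z_{0.75} = 0.6745.
Eliminate σ: μ = (z₂·x₁ − z₁·x₂)/(z₂ − z₁) = (0.6745·-49.6 − (-1.282)·-9.22)/1.956 = -23.14.
Then σ = (x₂ − x₁)/(z₂ − z₁) = (-9.22 − -49.6)/1.956 = 20.64.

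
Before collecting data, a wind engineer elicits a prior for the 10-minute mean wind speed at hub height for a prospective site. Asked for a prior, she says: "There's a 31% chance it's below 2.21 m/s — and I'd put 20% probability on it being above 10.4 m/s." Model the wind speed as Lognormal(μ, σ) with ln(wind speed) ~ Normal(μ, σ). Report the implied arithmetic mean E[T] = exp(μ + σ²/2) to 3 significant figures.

If T ~ Lognormal(μ,σ) then ln T ~ Normal(μ,σ), so the p-quantile of ln T is μ + z_p·σ.
ln(2.21) = 0.793 and ln(10.4) = 2.342; z_{0.31} = -0.4959, z_{0.8} = 0.8416.
σ = (2.342 − 0.793)/(0.8416 − (-0.4959)) = 1.158.
μ = 0.793 − (-0.4959)·1.158 = 1.367.
E[T] = exp(μ + σ²/2) = exp(1.367 + 0.6705) = 7.67 m/s.

E[T] ≈ 7.67 m/s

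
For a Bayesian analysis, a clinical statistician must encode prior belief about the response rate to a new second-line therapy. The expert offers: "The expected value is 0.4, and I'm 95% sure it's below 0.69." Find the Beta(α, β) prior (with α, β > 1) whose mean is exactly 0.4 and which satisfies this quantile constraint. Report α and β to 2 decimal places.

α ≈ 3.05, β ≈ 4.57

With mean 0.4 fixed, write α = 0.4s, β = 0.6s where s = α+β.
Need P(θ < 0.69) = 0.95 under Beta(0.4s, 0.6s). Normal approximation: (q−m)/√(m(1−m)/s) ≈ z_{0.95} = 1.64, so s ≈ 0.4·0.6·(1.64)²/(0.69−0.4)² = 7.7.
At s = 7.7: P(θ<0.69) ≈ 0.951. Adjusting to match 0.95 gives s ≈ 7.62.
So α = 0.4·7.62 ≈ 3.05, β = 0.6·7.62 ≈ 4.57.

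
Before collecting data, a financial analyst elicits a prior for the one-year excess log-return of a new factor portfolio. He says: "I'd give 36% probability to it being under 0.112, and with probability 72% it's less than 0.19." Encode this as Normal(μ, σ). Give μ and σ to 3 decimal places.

The p-quantile of Normal(μ,σ) is μ + z_p·σ, with z_{0.36} = -0.3585 and z_{0.72} = 0.5828.
Eliminate σ: μ = (z₂·x₁ − z₁·x₂)/(z₂ − z₁) = (0.5828·0.112 − (-0.3585)·0.19)/0.9413 = 0.142.
Then σ = (x₂ − x₁)/(z₂ − z₁) = (0.19 − 0.112)/0.9413 = 0.083.

μ = 0.142, σ = 0.083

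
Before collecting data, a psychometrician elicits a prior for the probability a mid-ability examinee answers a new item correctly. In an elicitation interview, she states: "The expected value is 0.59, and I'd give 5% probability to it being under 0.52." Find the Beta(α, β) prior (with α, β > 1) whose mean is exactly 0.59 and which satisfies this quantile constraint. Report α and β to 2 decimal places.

With mean 0.59 fixed, write α = 0.59s, β = 0.41s where s = α+β.
Need P(θ < 0.52) = 0.05 under Beta(0.59s, 0.41s). Normal approximation: (q−m)/√(m(1−m)/s) ≈ z_{0.05} = -1.64, so s ≈ 0.59·0.41·(-1.64)²/(0.52−0.59)² = 133.6.
At s = 133.6: P(θ<0.52) ≈ 0.051. Adjusting to match 0.05 gives s ≈ 135.61.
So α = 0.59·135.61 ≈ 80.01, β = 0.41·135.61 ≈ 55.60.

α ≈ 80.01, β ≈ 55.60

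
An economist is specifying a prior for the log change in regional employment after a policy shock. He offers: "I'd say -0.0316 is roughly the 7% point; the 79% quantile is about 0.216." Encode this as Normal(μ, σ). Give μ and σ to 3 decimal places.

μ = 0.129, σ = 0.108

The p-quantile of Normal(μ,σ) is μ + z_p·σ, with z_{0.07} = -1.476 and z_{0.79} = 0.8064.
Eliminate σ: μ = (z₂·x₁ − z₁·x₂)/(z₂ − z₁) = (0.8064·-0.0316 − (-1.476)·0.216)/2.282 = 0.129.
Then σ = (x₂ − x₁)/(z₂ − z₁) = (0.216 − -0.0316)/2.282 = 0.108.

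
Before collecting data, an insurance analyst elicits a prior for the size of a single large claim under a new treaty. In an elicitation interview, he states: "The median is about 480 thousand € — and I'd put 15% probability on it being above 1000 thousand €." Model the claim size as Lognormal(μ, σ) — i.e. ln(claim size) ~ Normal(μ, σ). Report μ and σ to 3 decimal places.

If T ~ Lognormal(μ,σ) then ln T ~ Normal(μ,σ), so the p-quantile of ln T is μ + z_p·σ.
ln(480) = 6.174 and ln(1000) = 6.908; z_{0.5} = 0, z_{0.85} = 1.036.
σ = (6.908 − 6.174)/(1.036 − (0)) = 0.708.
μ = 6.174 − (0)·0.708 = 6.174.

μ ≈ 6.174, σ ≈ 0.708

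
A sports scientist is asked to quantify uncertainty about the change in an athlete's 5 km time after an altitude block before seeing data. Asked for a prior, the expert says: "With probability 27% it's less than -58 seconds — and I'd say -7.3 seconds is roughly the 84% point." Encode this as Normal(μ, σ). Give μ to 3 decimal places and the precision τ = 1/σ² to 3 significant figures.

μ = -38.669, τ = 0.001

The p-quantile of Normal(μ,σ) is μ + z_p·σ, with z_{0.27} = -0.6128 and z_{0.84} = 0.9945.
Eliminate σ: μ = (z₂·x₁ − z₁·x₂)/(z₂ − z₁) = (0.9945·-58 − (-0.6128)·-7.3)/1.607 = -38.669.
Then σ = (x₂ − x₁)/(z₂ − z₁) = (-7.3 − -58)/1.607 = 31.544.
Precision τ = 1/σ² = 1/31.54² = 0.001.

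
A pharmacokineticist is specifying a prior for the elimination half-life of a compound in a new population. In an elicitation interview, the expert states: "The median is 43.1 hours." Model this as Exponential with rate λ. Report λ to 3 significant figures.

Exponential median = ln 2 / λ, so λ = ln 2 / 43.1 = 0.0161.

λ ≈ 0.0161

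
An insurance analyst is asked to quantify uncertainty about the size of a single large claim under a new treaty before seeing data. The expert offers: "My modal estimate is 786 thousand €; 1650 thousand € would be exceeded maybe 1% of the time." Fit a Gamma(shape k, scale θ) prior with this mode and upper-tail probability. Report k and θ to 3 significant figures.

Gamma(k,θ) with k>1 has mode (k−1)θ, so θ = 786/(k−1).
Need P(X < 1650) = 0.99 with θ tied to k this way. Start at k = 2, θ = 786: P(X<1650) ≈ 0.620.
Too low — raise k to concentrate. Iterating converges to k ≈ 9.85.
Then θ = 786/(9.85−1) ≈ 88.8.

k ≈ 9.85, θ ≈ 88.8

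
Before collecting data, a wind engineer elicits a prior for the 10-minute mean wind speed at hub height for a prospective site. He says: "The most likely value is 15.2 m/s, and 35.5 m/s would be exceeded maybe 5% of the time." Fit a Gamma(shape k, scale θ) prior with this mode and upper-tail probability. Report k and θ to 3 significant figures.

k ≈ 4.8, θ ≈ 4

Gamma(k,θ) with k>1 has mode (k−1)θ, so θ = 15.2/(k−1).
Need P(X < 35.5) = 0.95 with θ tied to k this way. Start at k = 2, θ = 15.2: P(X<35.5) ≈ 0.677.
Too low — raise k to concentrate. Iterating converges to k ≈ 4.8.
Then θ = 15.2/(4.8−1) ≈ 4.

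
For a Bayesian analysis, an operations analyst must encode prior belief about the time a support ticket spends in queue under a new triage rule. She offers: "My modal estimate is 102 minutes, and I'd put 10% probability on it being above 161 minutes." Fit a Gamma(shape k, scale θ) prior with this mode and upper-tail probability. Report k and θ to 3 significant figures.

Gamma(k,θ) with k>1 has mode (k−1)θ, so θ = 102/(k−1).
Need P(X < 161) = 0.9 with θ tied to k this way. Start at k = 2, θ = 102: P(X<161) ≈ 0.468.
Too low — raise k to concentrate. Iterating converges to k ≈ 10.
Then θ = 102/(10−1) ≈ 11.3.

k ≈ 10, θ ≈ 11.3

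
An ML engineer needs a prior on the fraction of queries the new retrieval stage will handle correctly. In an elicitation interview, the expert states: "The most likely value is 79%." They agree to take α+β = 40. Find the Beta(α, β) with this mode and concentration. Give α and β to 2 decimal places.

α = 31.02, β = 8.98

For α,β > 1 the Beta mode is (α−1)/(α+β−2). With α+β = 40, the mode is (α−1)/38.
Set (α−1)/38 = 0.79 → α = 1 + 0.79·38 = 31.02.
β = 40 − α = 8.98.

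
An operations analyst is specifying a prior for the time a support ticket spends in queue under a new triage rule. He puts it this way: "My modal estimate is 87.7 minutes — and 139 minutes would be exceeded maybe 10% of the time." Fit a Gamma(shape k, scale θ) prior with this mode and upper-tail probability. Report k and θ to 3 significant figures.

Gamma(k,θ) with k>1 has mode (k−1)θ, so θ = 87.7/(k−1).
Need P(X < 139) = 0.9 with θ tied to k this way. Start at k = 2, θ = 87.7: P(X<139) ≈ 0.470.
Too low — raise k to concentrate. Iterating converges to k ≈ 9.85.
Then θ = 87.7/(9.85−1) ≈ 9.91.

k ≈ 9.85, θ ≈ 9.91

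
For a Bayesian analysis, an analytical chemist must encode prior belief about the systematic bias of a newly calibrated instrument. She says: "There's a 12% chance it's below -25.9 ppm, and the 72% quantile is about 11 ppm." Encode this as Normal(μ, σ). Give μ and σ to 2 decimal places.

μ = -1.23, σ = 20.99

The p-quantile of Normal(μ,σ) is μ + z_p·σ, with z_{0.12} = -1.175 and z_{0.72} = 0.5828.
Eliminate σ: μ = (z₂·x₁ − z₁·x₂)/(z₂ − z₁) = (0.5828·-25.9 − (-1.175)·11)/1.758 = -1.23.
Then σ = (x₂ − x₁)/(z₂ − z₁) = (11 − -25.9)/1.758 = 20.99.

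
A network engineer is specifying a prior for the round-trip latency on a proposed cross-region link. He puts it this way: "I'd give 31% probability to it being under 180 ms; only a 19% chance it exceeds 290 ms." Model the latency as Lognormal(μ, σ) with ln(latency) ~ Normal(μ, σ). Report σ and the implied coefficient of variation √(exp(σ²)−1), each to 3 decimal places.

If T ~ Lognormal(μ,σ) then ln T ~ Normal(μ,σ), so the p-quantile of ln T is μ + z_p·σ.
ln(180) = 5.193 and ln(290) = 5.67; z_{0.31} = -0.4959, z_{0.81} = 0.8779.
σ = (5.67 − 5.193)/(0.8779 − (-0.4959)) = 0.347.
μ = 5.193 − (-0.4959)·0.347 = 5.365.
CV = √(exp(σ²)−1) = √(exp(0.1205)−1) = 0.358.

σ ≈ 0.347, CV ≈ 0.358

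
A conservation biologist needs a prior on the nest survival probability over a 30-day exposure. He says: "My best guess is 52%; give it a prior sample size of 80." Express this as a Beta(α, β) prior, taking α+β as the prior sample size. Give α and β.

α = 41.6, β = 38.4

Under the effective-sample-size interpretation, Beta(α, β) has prior mean α/(α+β) and prior sample size α+β.
So α+β = 80 and α/(α+β) = 0.52, giving α = 0.52·80 = 41.6 and β = 80 − 41.6 = 38.4.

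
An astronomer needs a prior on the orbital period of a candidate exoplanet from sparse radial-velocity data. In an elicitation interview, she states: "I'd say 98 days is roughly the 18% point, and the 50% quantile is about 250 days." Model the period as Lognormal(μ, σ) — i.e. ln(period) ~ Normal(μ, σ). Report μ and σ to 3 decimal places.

μ ≈ 5.521, σ ≈ 1.023

If T ~ Lognormal(μ,σ) then ln T ~ Normal(μ,σ), so the p-quantile of ln T is μ + z_p·σ.
ln(98) = 4.585 and ln(250) = 5.521; z_{0.18} = -0.9154, z_{0.5} = 0.
σ = (5.521 − 4.585)/(0 − (-0.9154)) = 1.023.
μ = 4.585 − (-0.9154)·1.023 = 5.521.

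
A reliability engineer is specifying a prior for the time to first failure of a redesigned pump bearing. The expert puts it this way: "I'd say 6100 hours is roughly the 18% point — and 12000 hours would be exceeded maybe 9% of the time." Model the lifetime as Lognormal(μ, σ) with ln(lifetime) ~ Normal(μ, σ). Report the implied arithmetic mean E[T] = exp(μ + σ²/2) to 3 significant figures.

E[T] ≈ 8400 hours

If T ~ Lognormal(μ,σ) then ln T ~ Normal(μ,σ), so the p-quantile of ln T is μ + z_p·σ.
ln(6100) = 8.716 and ln(12000) = 9.393; z_{0.18} = -0.9154, z_{0.91} = 1.341.
σ = (9.393 − 8.716)/(1.341 − (-0.9154)) = 0.300.
μ = 8.716 − (-0.9154)·0.300 = 8.991.
E[T] = exp(μ + σ²/2) = exp(8.991 + 0.0450) = 8400 hours.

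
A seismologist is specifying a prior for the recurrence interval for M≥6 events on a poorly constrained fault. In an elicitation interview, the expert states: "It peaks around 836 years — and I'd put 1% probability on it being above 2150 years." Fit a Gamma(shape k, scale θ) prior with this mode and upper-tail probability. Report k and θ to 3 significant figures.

Gamma(k,θ) with k>1 has mode (k−1)θ, so θ = 836/(k−1).
Need P(X < 2150) = 0.99 with θ tied to k this way. Start at k = 2, θ = 836: P(X<2150) ≈ 0.727.
Too low — raise k to concentrate. Iterating converges to k ≈ 6.23.
Then θ = 836/(6.23−1) ≈ 160.

k ≈ 6.23, θ ≈ 160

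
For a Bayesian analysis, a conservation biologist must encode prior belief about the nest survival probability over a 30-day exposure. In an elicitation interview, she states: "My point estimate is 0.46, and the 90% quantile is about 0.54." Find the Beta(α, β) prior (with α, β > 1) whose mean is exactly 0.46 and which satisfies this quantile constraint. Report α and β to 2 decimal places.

With mean 0.46 fixed, write α = 0.46s, β = 0.54s where s = α+β.
Need P(θ < 0.54) = 0.9 under Beta(0.46s, 0.54s). Normal approximation: (q−m)/√(m(1−m)/s) ≈ z_{0.9} = 1.28, so s ≈ 0.46·0.54·(1.28)²/(0.54−0.46)² = 63.7.
At s = 63.7: P(θ<0.54) ≈ 0.900. Adjusting to match 0.9 gives s ≈ 63.85.
So α = 0.46·63.85 ≈ 29.37, β = 0.54·63.85 ≈ 34.48.

α ≈ 29.37, β ≈ 34.48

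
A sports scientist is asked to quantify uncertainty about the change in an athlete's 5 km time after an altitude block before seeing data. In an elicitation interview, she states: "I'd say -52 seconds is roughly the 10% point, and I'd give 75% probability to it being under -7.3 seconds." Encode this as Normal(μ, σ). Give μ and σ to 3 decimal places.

μ = -22.714, σ = 22.852

For Normal(μ,σ), the p-quantile is μ + z_p·σ. Here z_{0.1} = -1.282, z_{0.75} = 0.6745.
So -52 = μ − 1.282σ and -7.3 = μ + 0.6745σ.
Subtracting: σ = (-7.3 − -52)/(0.6745 − (-1.282)) = 22.852.
Then μ = -52 − (-1.282)·22.852 = -22.714.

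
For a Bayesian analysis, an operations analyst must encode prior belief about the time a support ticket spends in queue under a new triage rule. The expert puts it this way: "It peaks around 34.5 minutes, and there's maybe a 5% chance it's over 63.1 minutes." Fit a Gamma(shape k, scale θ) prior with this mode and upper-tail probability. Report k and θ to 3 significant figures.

k ≈ 8.64, θ ≈ 4.52

Gamma(k,θ) with k>1 has mode (k−1)θ, so θ = 34.5/(k−1).
Need P(X < 63.1) = 0.95 with θ tied to k this way. Start at k = 2, θ = 34.5: P(X<63.1) ≈ 0.546.
Too low — raise k to concentrate. Iterating converges to k ≈ 8.64.
Then θ = 34.5/(8.64−1) ≈ 4.52.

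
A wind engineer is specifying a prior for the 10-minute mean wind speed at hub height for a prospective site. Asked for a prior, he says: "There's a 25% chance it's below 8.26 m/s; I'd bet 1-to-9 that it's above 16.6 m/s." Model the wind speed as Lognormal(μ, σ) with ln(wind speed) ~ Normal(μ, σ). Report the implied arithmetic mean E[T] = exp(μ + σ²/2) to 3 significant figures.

E[T] ≈ 11.2 m/s

If T ~ Lognormal(μ,σ) then ln T ~ Normal(μ,σ), so the p-quantile of ln T is μ + z_p·σ.
ln(8.26) = 2.111 and ln(16.6) = 2.809; z_{0.25} = -0.6745, z_{0.9} = 1.282.
σ = (2.809 − 2.111)/(1.282 − (-0.6745)) = 0.357.
μ = 2.111 − (-0.6745)·0.357 = 2.352.
E[T] = exp(μ + σ²/2) = exp(2.352 + 0.0637) = 11.2 m/s.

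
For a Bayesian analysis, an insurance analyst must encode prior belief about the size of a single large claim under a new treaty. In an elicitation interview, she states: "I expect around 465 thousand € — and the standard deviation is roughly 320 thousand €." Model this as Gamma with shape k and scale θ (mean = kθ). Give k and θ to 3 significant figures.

For Gamma(k, scale θ): mean = kθ, variance = kθ², so CV = 1/√k.
CV = SD/mean = 320/465 = 0.6882, hence k = 1/CV² = 2.11.
Then θ = mean/k = 465/2.11 = 220.

k ≈ 2.11, θ ≈ 220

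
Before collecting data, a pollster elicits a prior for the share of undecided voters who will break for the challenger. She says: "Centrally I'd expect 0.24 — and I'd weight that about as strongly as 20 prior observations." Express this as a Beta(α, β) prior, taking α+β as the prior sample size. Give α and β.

Under the effective-sample-size interpretation, Beta(α, β) has prior mean α/(α+β) and prior sample size α+β.
So α+β = 20 and α/(α+β) = 0.24, giving α = 0.24·20 = 4.8 and β = 20 − 4.8 = 15.2.

α = 4.8, β = 15.2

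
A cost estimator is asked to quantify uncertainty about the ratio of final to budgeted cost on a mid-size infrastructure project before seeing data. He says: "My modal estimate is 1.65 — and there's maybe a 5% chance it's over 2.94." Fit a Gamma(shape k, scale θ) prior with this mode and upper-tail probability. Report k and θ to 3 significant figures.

Gamma(k,θ) with k>1 has mode (k−1)θ, so θ = 1.65/(k−1).
Need P(X < 2.94) = 0.95 with θ tied to k this way. Start at k = 2, θ = 1.65: P(X<2.94) ≈ 0.532.
Too low — raise k to concentrate. Iterating converges to k ≈ 9.36.
Then θ = 1.65/(9.36−1) ≈ 0.197.

k ≈ 9.36, θ ≈ 0.197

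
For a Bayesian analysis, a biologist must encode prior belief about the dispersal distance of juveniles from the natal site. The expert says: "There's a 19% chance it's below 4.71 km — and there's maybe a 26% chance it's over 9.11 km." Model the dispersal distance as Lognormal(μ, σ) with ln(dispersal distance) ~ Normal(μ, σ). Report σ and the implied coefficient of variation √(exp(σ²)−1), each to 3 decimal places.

If T ~ Lognormal(μ,σ) then ln T ~ Normal(μ,σ), so the p-quantile of ln T is μ + z_p·σ.
ln(4.71) = 1.55 and ln(9.11) = 2.209; z_{0.19} = -0.8779, z_{0.74} = 0.6433.
σ = (2.209 − 1.55)/(0.6433 − (-0.8779)) = 0.434.
μ = 1.55 − (-0.8779)·0.434 = 1.930.
CV = √(exp(σ²)−1) = √(exp(0.1881)−1) = 0.455.

σ ≈ 0.434, CV ≈ 0.455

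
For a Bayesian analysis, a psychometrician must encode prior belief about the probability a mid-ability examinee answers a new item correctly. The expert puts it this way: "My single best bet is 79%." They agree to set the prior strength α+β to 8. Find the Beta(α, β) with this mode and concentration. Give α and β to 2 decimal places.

α = 5.74, β = 2.26

For α,β > 1 the Beta mode is (α−1)/(α+β−2). With α+β = 8, the mode is (α−1)/6.
Set (α−1)/6 = 0.79 → α = 1 + 0.79·6 = 5.74.
β = 8 − α = 2.26.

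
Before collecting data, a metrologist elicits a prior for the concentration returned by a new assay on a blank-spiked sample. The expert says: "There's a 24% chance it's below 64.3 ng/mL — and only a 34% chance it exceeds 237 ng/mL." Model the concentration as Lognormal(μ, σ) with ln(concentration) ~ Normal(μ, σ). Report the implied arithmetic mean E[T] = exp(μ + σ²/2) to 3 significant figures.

E[T] ≈ 289 ng/mL

If T ~ Lognormal(μ,σ) then ln T ~ Normal(μ,σ), so the p-quantile of ln T is μ + z_p·σ.
ln(64.3) = 4.164 and ln(237) = 5.468; z_{0.24} = -0.7063, z_{0.66} = 0.4125.
σ = (5.468 − 4.164)/(0.4125 − (-0.7063)) = 1.166.
μ = 4.164 − (-0.7063)·1.166 = 4.987.
E[T] = exp(μ + σ²/2) = exp(4.987 + 0.6798) = 289 ng/mL.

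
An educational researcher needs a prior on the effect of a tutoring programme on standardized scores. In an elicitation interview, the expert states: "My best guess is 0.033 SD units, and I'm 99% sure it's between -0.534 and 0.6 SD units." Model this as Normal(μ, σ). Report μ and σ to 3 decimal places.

μ = 0.033, σ = 0.220

A symmetric 99% interval runs μ ± z·σ with z = 2.576.
Half-width = 0.567, so σ = 0.567/2.576 = 0.220.
μ is the stated best guess, 0.033.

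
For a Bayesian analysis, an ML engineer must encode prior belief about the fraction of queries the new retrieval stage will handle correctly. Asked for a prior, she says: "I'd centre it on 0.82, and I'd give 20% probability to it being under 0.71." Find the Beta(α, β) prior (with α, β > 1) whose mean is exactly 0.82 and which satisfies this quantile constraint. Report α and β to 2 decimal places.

α ≈ 5.40, β ≈ 1.19

With mean 0.82 fixed, write α = 0.82s, β = 0.18s where s = α+β.
Need P(θ < 0.71) = 0.2 under Beta(0.82s, 0.18s). Normal approximation: (q−m)/√(m(1−m)/s) ≈ z_{0.2} = -0.842, so s ≈ 0.82·0.18·(-0.842)²/(0.71−0.82)² = 8.6.
At s = 8.6: P(θ<0.71) ≈ 0.181. Adjusting to match 0.2 gives s ≈ 6.58.
So α = 0.82·6.58 ≈ 5.40, β = 0.18·6.58 ≈ 1.19.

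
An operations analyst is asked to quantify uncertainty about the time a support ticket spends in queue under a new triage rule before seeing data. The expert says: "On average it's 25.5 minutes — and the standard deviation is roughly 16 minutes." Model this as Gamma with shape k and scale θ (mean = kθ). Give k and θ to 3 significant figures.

For Gamma(k, scale θ): mean = kθ, variance = kθ², so CV = 1/√k.
CV = SD/mean = 16/25.5 = 0.6275, hence k = 1/CV² = 2.54.
Then θ = mean/k = 25.5/2.54 = 10.

k ≈ 2.54, θ ≈ 10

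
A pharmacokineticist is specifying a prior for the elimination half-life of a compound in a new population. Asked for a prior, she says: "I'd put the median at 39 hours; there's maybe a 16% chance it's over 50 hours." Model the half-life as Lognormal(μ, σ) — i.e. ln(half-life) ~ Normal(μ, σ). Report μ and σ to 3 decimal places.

If T ~ Lognormal(μ,σ) then ln T ~ Normal(μ,σ), so the p-quantile of ln T is μ + z_p·σ.
ln(39) = 3.664 and ln(50) = 3.912; z_{0.5} = 0, z_{0.84} = 0.9945.
σ = (3.912 − 3.664)/(0.9945 − (0)) = 0.250.
μ = 3.664 − (0)·0.250 = 3.664.

μ ≈ 3.664, σ ≈ 0.250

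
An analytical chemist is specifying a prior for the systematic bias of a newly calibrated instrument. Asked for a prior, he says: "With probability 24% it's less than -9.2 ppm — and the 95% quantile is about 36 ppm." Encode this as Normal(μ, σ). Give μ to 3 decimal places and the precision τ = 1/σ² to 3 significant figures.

μ = 4.378, τ = 0.00271

The p-quantile of Normal(μ,σ) is μ + z_p·σ, with z_{0.24} = -0.7063 and z_{0.95} = 1.645.
Eliminate σ: μ = (z₂·x₁ − z₁·x₂)/(z₂ − z₁) = (1.645·-9.2 − (-0.7063)·36)/2.351 = 4.378.
Then σ = (x₂ − x₁)/(z₂ − z₁) = (36 − -9.2)/2.351 = 19.225.
Precision τ = 1/σ² = 1/19.22² = 0.00271.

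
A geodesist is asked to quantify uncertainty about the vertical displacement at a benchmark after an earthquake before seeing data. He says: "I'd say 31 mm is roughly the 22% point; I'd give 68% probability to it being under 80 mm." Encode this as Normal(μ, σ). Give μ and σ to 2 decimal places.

μ = 61.52, σ = 39.52

The p-quantile of Normal(μ,σ) is μ + z_p·σ, with z_{0.22} = -0.7722 and z_{0.68} = 0.4677.
Eliminate σ: μ = (z₂·x₁ − z₁·x₂)/(z₂ − z₁) = (0.4677·31 − (-0.7722)·80)/1.24 = 61.52.
Then σ = (x₂ − x₁)/(z₂ − z₁) = (80 − 31)/1.24 = 39.52.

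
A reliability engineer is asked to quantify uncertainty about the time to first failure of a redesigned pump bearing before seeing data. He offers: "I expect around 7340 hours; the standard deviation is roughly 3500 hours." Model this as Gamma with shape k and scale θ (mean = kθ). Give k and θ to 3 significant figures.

k ≈ 4.4, θ ≈ 1670

For Gamma(k, scale θ): mean = kθ, variance = kθ², so CV = 1/√k.
CV = SD/mean = 3500/7340 = 0.4768, hence k = 1/CV² = 4.4.
Then θ = mean/k = 7340/4.4 = 1670.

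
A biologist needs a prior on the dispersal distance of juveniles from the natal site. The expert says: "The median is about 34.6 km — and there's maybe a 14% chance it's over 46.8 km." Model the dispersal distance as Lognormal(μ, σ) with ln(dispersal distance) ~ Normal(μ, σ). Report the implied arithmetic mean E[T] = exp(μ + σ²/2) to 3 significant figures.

E[T] ≈ 36 km

If T ~ Lognormal(μ,σ) then ln T ~ Normal(μ,σ), so the p-quantile of ln T is μ + z_p·σ.
ln(34.6) = 3.544 and ln(46.8) = 3.846; z_{0.5} = 0, z_{0.86} = 1.08.
σ = (3.846 − 3.544)/(1.08 − (0)) = 0.280.
μ = 3.544 − (0)·0.280 = 3.544.
E[T] = exp(μ + σ²/2) = exp(3.544 + 0.0391) = 36 km.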